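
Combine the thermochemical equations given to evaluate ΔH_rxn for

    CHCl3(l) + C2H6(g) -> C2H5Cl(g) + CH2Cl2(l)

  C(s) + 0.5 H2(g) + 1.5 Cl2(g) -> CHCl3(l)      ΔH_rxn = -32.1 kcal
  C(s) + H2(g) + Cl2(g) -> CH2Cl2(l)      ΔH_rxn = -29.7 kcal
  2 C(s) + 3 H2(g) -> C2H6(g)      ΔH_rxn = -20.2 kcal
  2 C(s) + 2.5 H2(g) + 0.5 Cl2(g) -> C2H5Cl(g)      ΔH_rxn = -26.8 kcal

ΔH_rxn = -4.2 kcal

equation 1 reversed (reverse to put CHCl3(l) on the reactant side): +32.1 kcal
equation 2 as written (CH2Cl2(l) already on the product side): -29.7 kcal
equation 3 reversed (reverse to put C2H6(g) on the reactant side): +20.2 kcal
equation 4 as written (C2H5Cl(g) already on the product side): -26.8 kcal
Summing the manipulated equations, ΔH_rxn = (+32.1) + (-29.7) + (+20.2) + (-26.8) = -4.2 kcal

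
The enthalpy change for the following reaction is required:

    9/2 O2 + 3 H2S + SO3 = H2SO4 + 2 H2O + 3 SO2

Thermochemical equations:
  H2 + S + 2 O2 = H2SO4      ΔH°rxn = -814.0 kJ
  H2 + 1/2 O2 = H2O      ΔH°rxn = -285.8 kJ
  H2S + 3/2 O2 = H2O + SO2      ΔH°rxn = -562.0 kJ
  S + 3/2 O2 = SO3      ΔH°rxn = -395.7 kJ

equation 1 as written: -814.0 kJ
equation 2 reversed: +285.8 kJ
equation 3 × 3: (3)·(-562.0) = -1686.0 kJ
equation 4 reversed: +395.7 kJ
Summing the manipulated equations, ΔH°rxn = (-814.0) + (+285.8) + (-1686.0) + (+395.7) = -1818.5 kJ

ΔH°rxn = -1818.5 kJ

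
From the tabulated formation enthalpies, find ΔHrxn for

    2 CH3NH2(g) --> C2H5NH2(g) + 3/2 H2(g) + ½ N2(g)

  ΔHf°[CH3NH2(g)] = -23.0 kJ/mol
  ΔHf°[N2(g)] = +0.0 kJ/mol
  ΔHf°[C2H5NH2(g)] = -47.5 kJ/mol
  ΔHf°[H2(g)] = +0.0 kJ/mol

Products: 1·(-47.5) + 3/2·(+0.0) + 1/2·(+0.0) = -47.5
Reactants: 2·(-23.0) = -46.0
ΔHrxn = (-47.5) − (-46.0) = -1.5 kJ/mol

ΔHrxn = -1.5 kJ/mol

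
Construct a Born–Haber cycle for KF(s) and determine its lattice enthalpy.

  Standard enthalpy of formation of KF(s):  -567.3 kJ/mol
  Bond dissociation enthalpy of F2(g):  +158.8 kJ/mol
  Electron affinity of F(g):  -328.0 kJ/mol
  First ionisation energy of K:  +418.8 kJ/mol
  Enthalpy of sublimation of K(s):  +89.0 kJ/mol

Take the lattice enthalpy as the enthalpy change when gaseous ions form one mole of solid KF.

U = -826.5 kJ/mol

ΔHf° = 1·ΔHsub + 1·(ΣIE) + 1/2·D(F2) + 1·EA + U
-567.3 = 1·(+89.0) + 1·(+418.8) + 1/2·(+158.8) + 1·(-328.0) + U
U = -567.3 − (+259.2) = -826.5 kJ/mol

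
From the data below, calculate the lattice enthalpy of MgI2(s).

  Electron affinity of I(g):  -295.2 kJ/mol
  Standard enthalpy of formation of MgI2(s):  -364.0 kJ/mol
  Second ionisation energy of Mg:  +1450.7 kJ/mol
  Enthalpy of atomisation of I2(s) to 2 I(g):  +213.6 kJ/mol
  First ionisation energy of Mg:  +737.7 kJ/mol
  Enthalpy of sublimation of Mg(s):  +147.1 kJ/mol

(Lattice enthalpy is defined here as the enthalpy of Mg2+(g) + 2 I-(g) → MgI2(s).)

U = -2322.7 kJ/mol

ΔHf° = 1·ΔHsub + 1·(ΣIE) + 1·D(I2) + 2·EA + U
-364.0 = 1·(+147.1) + 1·(+2188.4) + 1·(+213.6) + 2·(-295.2) + U
U = -364.0 − (+1958.7) = -2322.7 kJ/mol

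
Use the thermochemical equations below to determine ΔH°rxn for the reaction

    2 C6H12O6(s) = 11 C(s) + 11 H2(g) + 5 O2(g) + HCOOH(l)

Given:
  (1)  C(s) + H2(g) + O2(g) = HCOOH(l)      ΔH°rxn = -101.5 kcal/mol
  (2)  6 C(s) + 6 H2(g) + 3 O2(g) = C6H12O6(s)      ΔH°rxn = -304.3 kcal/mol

(1) as written (HCOOH(l) already on the product side): -101.5 kcal/mol
(2) reversed and × 2 (C6H12O6(s) must end up as a reactant; scale by 2 for the 2 C6H12O6(s)): (-2)·(-304.3) = +608.6 kcal/mol
ΔH°rxn = (-101.5) + (+608.6) = 507.1 kcal/mol

ΔH°rxn = 507.1 kcal/mol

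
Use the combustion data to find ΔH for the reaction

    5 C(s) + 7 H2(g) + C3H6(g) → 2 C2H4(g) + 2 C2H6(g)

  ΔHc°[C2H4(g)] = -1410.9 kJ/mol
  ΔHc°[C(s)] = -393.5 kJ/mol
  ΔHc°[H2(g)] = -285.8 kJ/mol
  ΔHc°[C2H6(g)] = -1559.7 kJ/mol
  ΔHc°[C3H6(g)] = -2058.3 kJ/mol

ΔH = -85.2 kJ/mol

With combustion enthalpies, reactants minus products:
= [5·(-393.5) + 7·(-285.8) + 1·(-2058.3)] − [2·(-1410.9) + 2·(-1559.7)]
= -85.2 kJ/mol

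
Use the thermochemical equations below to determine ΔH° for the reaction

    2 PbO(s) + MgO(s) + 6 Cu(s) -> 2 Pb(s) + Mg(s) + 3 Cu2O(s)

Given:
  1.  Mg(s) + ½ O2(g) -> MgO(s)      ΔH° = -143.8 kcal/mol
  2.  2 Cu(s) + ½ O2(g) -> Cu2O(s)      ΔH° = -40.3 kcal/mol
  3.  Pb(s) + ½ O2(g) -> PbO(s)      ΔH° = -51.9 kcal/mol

eq. 1 reversed: +143.8 kcal/mol
eq. 2 × 3: (3)·(-40.3) = -120.9 kcal/mol
eq. 3 reversed and × 2: (-2)·(-51.9) = +103.8 kcal/mol
ΔH° = (-1)·(-143.8) + (3)·(-40.3) + (-2)·(-51.9) = 126.7 kcal/mol

ΔH° = 126.7 kcal/mol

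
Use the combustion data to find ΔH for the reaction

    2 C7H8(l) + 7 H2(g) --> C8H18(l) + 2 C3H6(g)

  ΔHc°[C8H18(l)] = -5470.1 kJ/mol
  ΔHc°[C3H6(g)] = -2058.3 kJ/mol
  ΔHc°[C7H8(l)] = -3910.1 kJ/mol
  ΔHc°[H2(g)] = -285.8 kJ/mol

ΔH = -234.1 kJ/mol

With combustion enthalpies, reactants minus products:
= [2·(-3910.1) + 7·(-285.8)] − [1·(-5470.1) + 2·(-2058.3)]
= -234.1 kJ/mol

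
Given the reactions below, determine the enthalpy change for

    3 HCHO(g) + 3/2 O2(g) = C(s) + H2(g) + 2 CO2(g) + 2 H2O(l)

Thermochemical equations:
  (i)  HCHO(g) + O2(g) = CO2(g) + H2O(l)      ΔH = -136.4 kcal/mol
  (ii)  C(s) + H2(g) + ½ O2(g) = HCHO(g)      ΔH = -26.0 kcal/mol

ΔH = -246.8 kcal/mol

(i) × 2: (2)·(-136.4) = -272.8 kcal/mol
(ii) reversed: +26.0 kcal/mol
ΔH = (-272.8) + (+26.0) = -246.8 kcal/mol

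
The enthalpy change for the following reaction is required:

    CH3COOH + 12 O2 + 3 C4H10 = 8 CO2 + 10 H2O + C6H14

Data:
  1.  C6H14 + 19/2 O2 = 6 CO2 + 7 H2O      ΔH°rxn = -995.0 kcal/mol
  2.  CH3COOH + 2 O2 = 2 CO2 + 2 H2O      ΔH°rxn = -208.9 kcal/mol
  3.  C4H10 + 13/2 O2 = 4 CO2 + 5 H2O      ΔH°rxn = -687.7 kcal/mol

ΔH°rxn = -1277.0 kcal/mol

eq. 1 reversed: +995.0 kcal/mol
eq. 2 as written: -208.9 kcal/mol
eq. 3 × 3: (3)·(-687.7) = -2063.1 kcal/mol
ΔH°rxn = (-1)·(-995.0) + (1)·(-208.9) + (3)·(-687.7) = -1277.0 kcal/mol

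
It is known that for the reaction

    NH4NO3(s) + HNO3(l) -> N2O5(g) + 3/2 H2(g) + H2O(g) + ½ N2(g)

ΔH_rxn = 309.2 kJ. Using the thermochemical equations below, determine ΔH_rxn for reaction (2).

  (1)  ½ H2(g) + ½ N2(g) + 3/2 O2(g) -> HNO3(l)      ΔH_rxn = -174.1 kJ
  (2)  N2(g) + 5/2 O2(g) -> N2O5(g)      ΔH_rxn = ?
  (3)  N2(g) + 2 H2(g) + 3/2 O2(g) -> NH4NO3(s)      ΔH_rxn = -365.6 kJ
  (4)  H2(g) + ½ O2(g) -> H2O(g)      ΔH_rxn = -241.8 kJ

(1) reversed: +174.1 kJ
(2) as written: contributes x
(3) reversed: +365.6 kJ
(4) as written: -241.8 kJ
+309.2 = (+174.1) + (+365.6) + (-241.8) + x
x = (+309.2 − (+297.9)) / (1) = 11.3 kJ

ΔH_rxn = 11.3 kJ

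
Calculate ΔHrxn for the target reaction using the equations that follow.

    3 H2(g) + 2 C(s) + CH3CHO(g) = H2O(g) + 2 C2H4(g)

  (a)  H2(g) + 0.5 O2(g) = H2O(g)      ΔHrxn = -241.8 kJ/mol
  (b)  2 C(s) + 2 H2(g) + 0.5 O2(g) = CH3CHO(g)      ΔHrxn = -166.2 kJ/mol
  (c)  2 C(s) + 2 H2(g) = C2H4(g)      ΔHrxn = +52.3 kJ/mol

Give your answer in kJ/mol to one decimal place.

ΔHrxn = 29.0 kJ/mol

(a) as written (H2O(g) already on the product side): -241.8 kJ/mol
(b) reversed (reverse to put CH3CHO(g) on the reactant side): +166.2 kJ/mol
(c) × 2 (scale by 2 for the 2 C2H4(g)): (2)·(+52.3) = +104.6 kJ/mol
By Hess's law, ΔHrxn = (-241.8) + (+166.2) + (+104.6) = 29.0 kJ/mol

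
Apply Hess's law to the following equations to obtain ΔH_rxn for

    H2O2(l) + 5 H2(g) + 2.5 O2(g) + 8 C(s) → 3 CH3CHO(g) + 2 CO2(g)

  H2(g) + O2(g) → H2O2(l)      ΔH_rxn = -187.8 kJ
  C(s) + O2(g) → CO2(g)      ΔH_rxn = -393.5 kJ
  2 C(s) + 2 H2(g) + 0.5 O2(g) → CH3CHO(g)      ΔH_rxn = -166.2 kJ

equation 1 reversed: +187.8 kJ
equation 2 × 2: (2)·(-393.5) = -787.0 kJ
equation 3 × 3: (3)·(-166.2) = -498.6 kJ
ΔH_rxn = (-1)·(-187.8) + (2)·(-393.5) + (3)·(-166.2) = -1097.8 kJ

ΔH_rxn = -1097.8 kJ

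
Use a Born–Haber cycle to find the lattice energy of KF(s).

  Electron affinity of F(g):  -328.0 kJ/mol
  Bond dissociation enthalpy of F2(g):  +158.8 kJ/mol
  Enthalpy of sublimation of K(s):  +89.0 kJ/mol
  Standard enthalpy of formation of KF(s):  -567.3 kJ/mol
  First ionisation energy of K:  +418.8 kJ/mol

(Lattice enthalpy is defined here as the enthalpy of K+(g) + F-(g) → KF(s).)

ΔHf° = 1·ΔHsub + 1·(ΣIE) + 1/2·D(F2) + 1·EA + U
-567.3 = 1·(+89.0) + 1·(+418.8) + 1/2·(+158.8) + 1·(-328.0) + U
U = -567.3 − (+259.2) = -826.5 kJ/mol

U = -826.5 kJ/mol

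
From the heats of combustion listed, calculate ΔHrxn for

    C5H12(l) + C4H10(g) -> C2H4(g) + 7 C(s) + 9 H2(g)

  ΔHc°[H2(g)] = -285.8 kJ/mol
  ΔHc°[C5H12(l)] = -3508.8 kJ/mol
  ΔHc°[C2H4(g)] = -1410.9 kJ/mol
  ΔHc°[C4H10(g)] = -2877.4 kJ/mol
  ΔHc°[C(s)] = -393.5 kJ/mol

ΔHrxn = 351.4 kJ/mol

Using ΔH = Σ nΔHc°(reactants) − Σ nΔHc°(products):
= [1·(-3508.8) + 1·(-2877.4)] − [1·(-1410.9) + 7·(-393.5) + 9·(-285.8)]
= 351.4 kJ/mol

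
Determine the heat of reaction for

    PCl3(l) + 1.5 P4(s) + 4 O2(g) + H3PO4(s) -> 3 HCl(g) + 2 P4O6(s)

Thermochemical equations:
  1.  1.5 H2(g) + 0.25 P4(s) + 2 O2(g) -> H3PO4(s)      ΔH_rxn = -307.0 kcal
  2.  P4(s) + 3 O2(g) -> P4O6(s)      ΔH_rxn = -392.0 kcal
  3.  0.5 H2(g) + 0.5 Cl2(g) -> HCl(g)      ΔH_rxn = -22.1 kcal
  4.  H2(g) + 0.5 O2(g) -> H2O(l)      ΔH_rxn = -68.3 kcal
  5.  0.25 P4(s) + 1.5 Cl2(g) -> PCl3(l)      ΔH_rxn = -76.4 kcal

ΔH_rxn = -466.9 kcal

eq. 1 reversed (H3PO4(s) must end up as a reactant): +307.0 kcal
eq. 2 × 2 (scale by 2 for the 2 P4O6(s)): (2)·(-392.0) = -784.0 kcal
eq. 3 × 3 (×3 to match 3 HCl(g) in the target): (3)·(-22.1) = -66.3 kcal
eq. 4: not needed (H2O(l) appears nowhere else).
eq. 5 reversed (PCl3(l) must end up as a reactant): +76.4 kcal
By Hess's law, ΔH_rxn = (-1)·(-307.0) + (2)·(-392.0) + (3)·(-22.1) + (-1)·(-76.4) = -466.9 kcal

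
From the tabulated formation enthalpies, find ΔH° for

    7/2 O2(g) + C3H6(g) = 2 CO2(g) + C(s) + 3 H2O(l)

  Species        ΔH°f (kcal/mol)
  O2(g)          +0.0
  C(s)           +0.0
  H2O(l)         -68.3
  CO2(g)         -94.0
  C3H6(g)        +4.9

ΔH° = -397.8 kcal/mol

ΔH°rxn = Σ nΔHf°(products) − Σ nΔHf°(reactants).
Products: 2·(-94.0) + 1·(+0.0) + 3·(-68.3) = -392.9
Reactants: 7/2·(+0.0) + 1·(+4.9) = +4.9
ΔH° = (-392.9) − (+4.9) = -397.8 kcal/mol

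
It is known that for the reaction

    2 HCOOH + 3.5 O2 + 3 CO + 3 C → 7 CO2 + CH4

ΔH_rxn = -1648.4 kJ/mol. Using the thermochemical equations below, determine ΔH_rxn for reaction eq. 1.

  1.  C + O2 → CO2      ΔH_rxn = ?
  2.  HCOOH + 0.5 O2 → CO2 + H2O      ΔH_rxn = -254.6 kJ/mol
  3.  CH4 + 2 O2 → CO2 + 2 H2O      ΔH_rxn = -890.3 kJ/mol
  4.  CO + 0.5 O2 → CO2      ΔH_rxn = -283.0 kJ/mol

eq. 1 × 3: contributes 3·x
eq. 2 × 2: (2)·(-254.6) = -509.2 kJ/mol
eq. 3 reversed: +890.3 kJ/mol
eq. 4 × 3: (3)·(-283.0) = -849.0 kJ/mol
-1648.4 = (-509.2) + (+890.3) + (-849.0) + 3·x
x = (-1648.4 − (-467.9)) / (3) = -393.5 kJ/mol

ΔH_rxn = -393.5 kJ/mol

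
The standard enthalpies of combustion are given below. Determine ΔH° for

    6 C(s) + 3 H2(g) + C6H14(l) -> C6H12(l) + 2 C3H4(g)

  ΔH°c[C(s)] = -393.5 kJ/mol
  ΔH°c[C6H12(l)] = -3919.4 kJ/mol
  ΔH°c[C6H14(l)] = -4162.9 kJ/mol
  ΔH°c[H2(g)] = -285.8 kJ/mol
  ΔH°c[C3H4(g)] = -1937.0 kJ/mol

ΔH° = 412.1 kJ/mol

With combustion enthalpies, reactants minus products:
= [6·(-393.5) + 3·(-285.8) + 1·(-4162.9)] − [1·(-3919.4) + 2·(-1937.0)]
= 412.1 kJ/mol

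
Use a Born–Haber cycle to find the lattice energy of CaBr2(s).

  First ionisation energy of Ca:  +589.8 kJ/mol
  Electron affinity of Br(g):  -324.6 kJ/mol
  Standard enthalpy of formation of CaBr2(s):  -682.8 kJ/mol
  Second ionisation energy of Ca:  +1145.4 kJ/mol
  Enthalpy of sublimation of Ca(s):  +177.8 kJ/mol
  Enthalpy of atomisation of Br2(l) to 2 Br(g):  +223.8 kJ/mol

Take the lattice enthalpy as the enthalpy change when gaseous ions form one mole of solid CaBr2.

U = -2170.4 kJ/mol

ΔHf° = 1·ΔHsub + 1·(ΣIE) + 1·D(Br2) + 2·EA + U
-682.8 = 1·(+177.8) + 1·(+1735.2) + 1·(+223.8) + 2·(-324.6) + U
U = -682.8 − (+1487.6) = -2170.4 kJ/mol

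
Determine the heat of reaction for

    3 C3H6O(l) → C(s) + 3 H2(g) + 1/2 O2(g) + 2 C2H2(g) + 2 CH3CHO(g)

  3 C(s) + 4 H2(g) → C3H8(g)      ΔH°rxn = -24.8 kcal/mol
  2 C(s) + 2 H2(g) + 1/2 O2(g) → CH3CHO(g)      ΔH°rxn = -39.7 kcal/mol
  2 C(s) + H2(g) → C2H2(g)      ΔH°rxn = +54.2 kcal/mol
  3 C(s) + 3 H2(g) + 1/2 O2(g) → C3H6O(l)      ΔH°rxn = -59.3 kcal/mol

ΔH°rxn = 206.9 kcal/mol

equation 1: not needed (C3H8(g) appears nowhere else).
equation 2 × 2 (scale by 2 for the 2 CH3CHO(g)): (2)·(-39.7) = -79.4 kcal/mol
equation 3 × 2 (scale by 2 for the 2 C2H2(g)): (2)·(+54.2) = +108.4 kcal/mol
equation 4 reversed and × 3 (C3H6O(l) must end up as a reactant; scale by 3 for the 3 C3H6O(l)): (-3)·(-59.3) = +177.9 kcal/mol
ΔH°rxn = (-79.4) + (+108.4) + (+177.9) = 206.9 kcal/mol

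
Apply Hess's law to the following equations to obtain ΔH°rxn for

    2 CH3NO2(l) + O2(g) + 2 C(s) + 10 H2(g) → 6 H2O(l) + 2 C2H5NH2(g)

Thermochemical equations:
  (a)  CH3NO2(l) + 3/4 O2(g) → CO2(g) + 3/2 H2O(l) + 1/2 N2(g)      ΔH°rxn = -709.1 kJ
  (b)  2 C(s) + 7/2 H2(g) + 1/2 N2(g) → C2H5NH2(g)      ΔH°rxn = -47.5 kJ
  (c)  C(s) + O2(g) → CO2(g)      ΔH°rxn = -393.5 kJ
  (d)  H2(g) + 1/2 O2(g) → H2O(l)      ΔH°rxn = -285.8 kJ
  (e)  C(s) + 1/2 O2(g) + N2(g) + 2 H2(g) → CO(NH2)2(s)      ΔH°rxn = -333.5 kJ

(a) × 2 (scale by 2 for the 2 CH3NO2(l)): (2)·(-709.1) = -1418.2 kJ
(b) × 2 (scale by 2 for the 2 C2H5NH2(g)): (2)·(-47.5) = -95.0 kJ
(c) reversed and × 2: (-2)·(-393.5) = +787.0 kJ
(d) × 3: (3)·(-285.8) = -857.4 kJ
(e): not needed (CO(NH2)2(s) appears nowhere else).
By Hess's law, ΔH°rxn = (2)·(-709.1) + (2)·(-47.5) + (-2)·(-393.5) + (3)·(-285.8) = -1583.6 kJ

ΔH°rxn = -1583.6 kJ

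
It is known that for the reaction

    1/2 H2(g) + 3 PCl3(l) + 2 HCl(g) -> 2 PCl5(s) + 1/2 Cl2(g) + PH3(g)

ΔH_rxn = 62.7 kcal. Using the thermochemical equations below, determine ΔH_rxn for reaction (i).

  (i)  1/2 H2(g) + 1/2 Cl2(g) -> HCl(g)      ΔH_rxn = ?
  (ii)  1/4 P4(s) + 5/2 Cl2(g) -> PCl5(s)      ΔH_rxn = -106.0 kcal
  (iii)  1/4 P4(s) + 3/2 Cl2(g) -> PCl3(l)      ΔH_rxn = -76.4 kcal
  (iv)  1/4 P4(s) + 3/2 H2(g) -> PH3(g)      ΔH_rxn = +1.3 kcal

ΔH_rxn = -22.1 kcal

(i) reversed and × 2: contributes −2·x
(ii) × 2: (2)·(-106.0) = -212.0 kcal
(iii) reversed and × 3: (-3)·(-76.4) = +229.2 kcal
(iv) as written: +1.3 kcal
+62.7 = (-212.0) + (+229.2) + (+1.3) − 2·x
x = (+62.7 − (+18.5)) / (-2) = -22.1 kcal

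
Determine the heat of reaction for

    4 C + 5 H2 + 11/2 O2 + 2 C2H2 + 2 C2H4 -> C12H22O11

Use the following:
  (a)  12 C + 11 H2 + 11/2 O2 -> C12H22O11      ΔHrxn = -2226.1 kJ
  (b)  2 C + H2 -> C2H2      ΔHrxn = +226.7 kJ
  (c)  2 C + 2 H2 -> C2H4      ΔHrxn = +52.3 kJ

ΔHrxn = -2784.1 kJ

(a) as written: -2226.1 kJ
(b) reversed and × 2: (-2)·(+226.7) = -453.4 kJ
(c) reversed and × 2: (-2)·(+52.3) = -104.6 kJ
Summing the manipulated equations, ΔHrxn = (1)·(-2226.1) + (-2)·(+226.7) + (-2)·(+52.3) = -2784.1 kJ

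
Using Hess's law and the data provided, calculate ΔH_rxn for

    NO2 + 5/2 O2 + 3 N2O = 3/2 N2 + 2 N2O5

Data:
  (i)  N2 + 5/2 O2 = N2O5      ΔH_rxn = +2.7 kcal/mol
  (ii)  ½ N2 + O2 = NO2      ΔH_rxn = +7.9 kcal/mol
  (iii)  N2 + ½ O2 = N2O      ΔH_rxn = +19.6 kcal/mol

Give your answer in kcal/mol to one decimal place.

ΔH_rxn = -61.3 kcal/mol

(i) × 2: (2)·(+2.7) = +5.4 kcal/mol
(ii) reversed: -7.9 kcal/mol
(iii) reversed and × 3: (-3)·(+19.6) = -58.8 kcal/mol
Combining the equations, ΔH_rxn = (+5.4) + (-7.9) + (-58.8) = -61.3 kcal/mol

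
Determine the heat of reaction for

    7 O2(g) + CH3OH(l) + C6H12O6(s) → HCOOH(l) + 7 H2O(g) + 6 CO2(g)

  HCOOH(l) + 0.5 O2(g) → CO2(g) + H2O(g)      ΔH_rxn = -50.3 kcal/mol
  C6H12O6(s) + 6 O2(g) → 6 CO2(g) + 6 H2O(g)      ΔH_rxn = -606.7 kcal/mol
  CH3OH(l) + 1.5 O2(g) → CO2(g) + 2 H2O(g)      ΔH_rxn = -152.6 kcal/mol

ΔH_rxn = -709.0 kcal/mol

equation 1 reversed (reverse to put HCOOH(l) on the product side): +50.3 kcal/mol
equation 2 as written (C6H12O6(s) already on the reactant side): -606.7 kcal/mol
equation 3 as written (CH3OH(l) already on the reactant side): -152.6 kcal/mol
Since enthalpy is a state function, ΔH_rxn = (-1)·(-50.3) + (1)·(-606.7) + (1)·(-152.6) = -709.0 kcal/mol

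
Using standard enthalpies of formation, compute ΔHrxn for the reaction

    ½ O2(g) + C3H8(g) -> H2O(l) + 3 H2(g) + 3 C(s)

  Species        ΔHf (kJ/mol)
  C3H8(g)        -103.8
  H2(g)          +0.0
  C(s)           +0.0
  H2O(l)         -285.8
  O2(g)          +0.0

ΔHrxn = -182.0 kJ/mol

Products: 1·(-285.8) + 3·(+0.0) + 3·(+0.0) = -285.8
Reactants: 1/2·(+0.0) + 1·(-103.8) = -103.8
ΔHrxn = (-285.8) − (-103.8) = -182.0 kJ/mol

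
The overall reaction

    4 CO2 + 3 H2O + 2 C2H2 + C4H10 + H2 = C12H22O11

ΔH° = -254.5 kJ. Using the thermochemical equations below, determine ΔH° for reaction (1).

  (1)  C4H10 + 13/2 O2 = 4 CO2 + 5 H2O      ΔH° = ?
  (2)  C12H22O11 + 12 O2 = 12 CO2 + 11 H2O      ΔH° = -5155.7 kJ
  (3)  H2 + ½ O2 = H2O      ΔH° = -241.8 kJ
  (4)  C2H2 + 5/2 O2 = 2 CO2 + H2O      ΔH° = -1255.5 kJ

(1) as written: contributes x
(2) reversed: +5155.7 kJ
(3) as written: -241.8 kJ
(4) × 2: (2)·(-1255.5) = -2511.0 kJ
-254.5 = (+5155.7) + (-241.8) + (-2511.0) + x
x = (-254.5 − (+2402.9)) / (1) = -2657.4 kJ

ΔH° = -2657.4 kJ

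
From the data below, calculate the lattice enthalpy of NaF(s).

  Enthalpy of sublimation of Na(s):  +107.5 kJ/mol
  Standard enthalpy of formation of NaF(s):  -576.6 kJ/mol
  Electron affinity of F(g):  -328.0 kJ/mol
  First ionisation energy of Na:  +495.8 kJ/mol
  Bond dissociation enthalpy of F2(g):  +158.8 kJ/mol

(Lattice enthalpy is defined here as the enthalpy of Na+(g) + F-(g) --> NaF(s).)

ΔHf° = 1·ΔHsub + 1·(ΣIE) + 1/2·D(F2) + 1·EA + U
-576.6 = 1·(+107.5) + 1·(+495.8) + 1/2·(+158.8) + 1·(-328.0) + U
U = -576.6 − (+354.7) = -931.3 kJ/mol

U = -931.3 kJ/mol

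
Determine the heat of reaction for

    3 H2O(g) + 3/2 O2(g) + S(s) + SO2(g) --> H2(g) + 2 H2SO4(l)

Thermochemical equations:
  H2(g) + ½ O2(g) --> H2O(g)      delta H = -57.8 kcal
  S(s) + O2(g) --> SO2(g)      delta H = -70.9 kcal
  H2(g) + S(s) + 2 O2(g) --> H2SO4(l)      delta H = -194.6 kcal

equation 1 reversed and × 3: (-3)·(-57.8) = +173.4 kcal
equation 2 reversed: +70.9 kcal
equation 3 × 2: (2)·(-194.6) = -389.2 kcal
Since enthalpy is a state function, delta H = (+173.4) + (+70.9) + (-389.2) = -144.9 kcal

delta H = -144.9 kcal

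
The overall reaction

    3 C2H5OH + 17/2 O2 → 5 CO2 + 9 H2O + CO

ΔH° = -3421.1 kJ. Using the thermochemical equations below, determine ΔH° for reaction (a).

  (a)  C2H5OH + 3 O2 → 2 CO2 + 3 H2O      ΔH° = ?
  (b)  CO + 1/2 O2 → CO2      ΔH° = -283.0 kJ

ΔH° = -1234.7 kJ

(a) × 3 (×3 to match 3 C2H5OH in the target): contributes 3·x
(b) reversed (CO must end up as a product): +283.0 kJ
-3421.1 = (+283.0) + 3·x
x = (-3421.1 − (+283.0)) / (3) = -1234.7 kJ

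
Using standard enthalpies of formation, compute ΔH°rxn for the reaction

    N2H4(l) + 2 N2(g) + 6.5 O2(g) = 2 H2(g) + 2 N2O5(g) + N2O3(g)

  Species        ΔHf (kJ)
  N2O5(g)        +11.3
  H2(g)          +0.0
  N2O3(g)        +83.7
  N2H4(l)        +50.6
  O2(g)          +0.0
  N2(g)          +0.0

ΔH°rxn = 55.7 kJ

Products: 2·(+0.0) + 2·(+11.3) + 1·(+83.7) = +106.3
Reactants: 1·(+50.6) + 2·(+0.0) + 13/2·(+0.0) = +50.6
ΔH°rxn = (+106.3) − (+50.6) = 55.7 kJ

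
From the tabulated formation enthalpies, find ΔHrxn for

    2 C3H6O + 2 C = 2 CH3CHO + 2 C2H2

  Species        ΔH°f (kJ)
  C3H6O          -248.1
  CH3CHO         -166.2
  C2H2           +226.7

ΔHrxn = 617.2 kJ

Products: 2·(-166.2) + 2·(+226.7) = +121.0
Reactants: 2·(-248.1) + 2·(+0.0) = -496.2
ΔHrxn = (+121.0) − (-496.2) = 617.2 kJ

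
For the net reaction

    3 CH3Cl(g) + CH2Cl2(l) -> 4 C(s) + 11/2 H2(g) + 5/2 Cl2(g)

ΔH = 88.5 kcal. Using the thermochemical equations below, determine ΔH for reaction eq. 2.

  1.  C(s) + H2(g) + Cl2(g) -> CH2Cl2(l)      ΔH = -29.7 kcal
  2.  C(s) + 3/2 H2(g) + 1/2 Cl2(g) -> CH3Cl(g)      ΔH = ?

eq. 1 reversed (CH2Cl2(l) must end up as a reactant): +29.7 kcal
eq. 2 reversed and × 3 (CH3Cl(g) must end up as a reactant; ×3 to match 3 CH3Cl(g) in the target): contributes −3·x
+88.5 = (+29.7) − 3·x
x = (+88.5 − (+29.7)) / (-3) = -19.6 kcal

ΔH = -19.6 kcal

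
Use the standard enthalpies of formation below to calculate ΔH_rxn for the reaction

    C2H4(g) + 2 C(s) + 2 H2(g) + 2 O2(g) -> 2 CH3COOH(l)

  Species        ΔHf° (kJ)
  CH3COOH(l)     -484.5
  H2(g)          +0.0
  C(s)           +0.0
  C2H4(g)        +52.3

Products: 2·(-484.5) = -969.0
Reactants: 1·(+52.3) + 2·(+0.0) + 2·(+0.0) + 2·(+0.0) = +52.3
ΔH_rxn = (-969.0) − (+52.3) = -1021.3 kJ

ΔH_rxn = -1021.3 kJ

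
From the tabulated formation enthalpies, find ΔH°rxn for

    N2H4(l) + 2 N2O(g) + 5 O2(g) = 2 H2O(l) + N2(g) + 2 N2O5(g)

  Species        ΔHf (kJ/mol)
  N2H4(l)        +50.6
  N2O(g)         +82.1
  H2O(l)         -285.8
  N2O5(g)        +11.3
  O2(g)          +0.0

ΔH°rxn = -763.8 kJ/mol

Products: 2·(-285.8) + 1·(+0.0) + 2·(+11.3) = -549.0
Reactants: 1·(+50.6) + 2·(+82.1) + 5·(+0.0) = +214.8
ΔH°rxn = (-549.0) − (+214.8) = -763.8 kJ/mol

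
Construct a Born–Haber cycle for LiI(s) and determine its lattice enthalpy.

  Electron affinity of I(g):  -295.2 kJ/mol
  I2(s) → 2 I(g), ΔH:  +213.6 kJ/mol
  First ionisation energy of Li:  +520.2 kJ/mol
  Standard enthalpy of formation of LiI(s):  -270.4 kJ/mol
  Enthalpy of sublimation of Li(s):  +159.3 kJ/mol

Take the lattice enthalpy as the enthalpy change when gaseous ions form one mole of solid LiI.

ΔHf° = 1·ΔHsub + 1·(ΣIE) + 1/2·D(I2) + 1·EA + U
-270.4 = 1·(+159.3) + 1·(+520.2) + 1/2·(+213.6) + 1·(-295.2) + U
U = -270.4 − (+491.1) = -761.5 kJ/mol

U = -761.5 kJ/mol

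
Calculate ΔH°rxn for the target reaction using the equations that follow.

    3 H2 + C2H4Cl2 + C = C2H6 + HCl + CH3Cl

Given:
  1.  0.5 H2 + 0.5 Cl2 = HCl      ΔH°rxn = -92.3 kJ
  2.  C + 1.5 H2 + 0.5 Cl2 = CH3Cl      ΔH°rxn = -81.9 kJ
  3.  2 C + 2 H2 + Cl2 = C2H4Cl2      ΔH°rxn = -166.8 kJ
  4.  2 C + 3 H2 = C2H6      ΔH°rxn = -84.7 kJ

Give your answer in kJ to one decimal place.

eq. 1 as written (HCl already on the product side): -92.3 kJ
eq. 2 as written (CH3Cl already on the product side): -81.9 kJ
eq. 3 reversed (reverse to put C2H4Cl2 on the reactant side): +166.8 kJ
eq. 4 as written (C2H6 already on the product side): -84.7 kJ
ΔH°rxn = (-92.3) + (-81.9) + (+166.8) + (-84.7) = -92.1 kJ

ΔH°rxn = -92.1 kJ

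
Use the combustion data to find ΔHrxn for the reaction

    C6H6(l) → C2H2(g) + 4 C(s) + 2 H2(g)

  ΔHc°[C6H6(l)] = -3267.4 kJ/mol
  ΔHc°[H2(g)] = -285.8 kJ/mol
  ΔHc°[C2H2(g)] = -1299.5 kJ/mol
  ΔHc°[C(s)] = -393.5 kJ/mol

With combustion enthalpies, reactants minus products:
= [1·(-3267.4)] − [1·(-1299.5) + 4·(-393.5) + 2·(-285.8)]
= 177.7 kJ/mol

ΔHrxn = 177.7 kJ/mol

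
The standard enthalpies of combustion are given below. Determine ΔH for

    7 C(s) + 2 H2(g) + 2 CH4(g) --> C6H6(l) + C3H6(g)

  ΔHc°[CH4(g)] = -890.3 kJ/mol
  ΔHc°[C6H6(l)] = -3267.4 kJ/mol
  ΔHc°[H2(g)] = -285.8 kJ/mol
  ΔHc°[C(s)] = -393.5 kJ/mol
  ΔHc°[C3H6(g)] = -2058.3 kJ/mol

With combustion enthalpies, reactants minus products:
= [7·(-393.5) + 2·(-285.8) + 2·(-890.3)] − [1·(-3267.4) + 1·(-2058.3)]
= 219.0 kJ/mol

ΔH = 219.0 kJ/mol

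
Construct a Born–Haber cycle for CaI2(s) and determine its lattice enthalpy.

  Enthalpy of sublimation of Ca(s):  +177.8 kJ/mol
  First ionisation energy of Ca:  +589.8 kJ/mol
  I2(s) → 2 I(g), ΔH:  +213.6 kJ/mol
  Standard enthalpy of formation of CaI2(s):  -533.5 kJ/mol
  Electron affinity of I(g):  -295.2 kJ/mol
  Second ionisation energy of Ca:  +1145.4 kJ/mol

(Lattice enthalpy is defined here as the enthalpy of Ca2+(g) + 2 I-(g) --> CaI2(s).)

ΔHf° = 1·ΔHsub + 1·(ΣIE) + 1·D(I2) + 2·EA + U
-533.5 = 1·(+177.8) + 1·(+1735.2) + 1·(+213.6) + 2·(-295.2) + U
U = -533.5 − (+1536.2) = -2069.7 kJ/mol

U = -2069.7 kJ/mol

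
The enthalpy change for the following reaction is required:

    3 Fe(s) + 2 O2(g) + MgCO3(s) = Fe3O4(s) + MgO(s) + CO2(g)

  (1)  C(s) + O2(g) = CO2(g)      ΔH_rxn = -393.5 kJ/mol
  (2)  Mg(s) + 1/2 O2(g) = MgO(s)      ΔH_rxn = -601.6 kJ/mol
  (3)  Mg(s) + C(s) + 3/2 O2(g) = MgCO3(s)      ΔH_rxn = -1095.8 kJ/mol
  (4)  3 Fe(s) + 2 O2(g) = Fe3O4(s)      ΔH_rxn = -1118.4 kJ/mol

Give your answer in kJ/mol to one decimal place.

(1) as written (CO2(g) already on the product side): -393.5 kJ/mol
(2) as written (MgO(s) already on the product side): -601.6 kJ/mol
(3) reversed (reverse to put MgCO3(s) on the reactant side): +1095.8 kJ/mol
(4) as written (Fe3O4(s) already on the product side): -1118.4 kJ/mol
Since enthalpy is a state function, ΔH_rxn = (-393.5) + (-601.6) + (+1095.8) + (-1118.4) = -1017.7 kJ/mol

ΔH_rxn = -1017.7 kJ/mol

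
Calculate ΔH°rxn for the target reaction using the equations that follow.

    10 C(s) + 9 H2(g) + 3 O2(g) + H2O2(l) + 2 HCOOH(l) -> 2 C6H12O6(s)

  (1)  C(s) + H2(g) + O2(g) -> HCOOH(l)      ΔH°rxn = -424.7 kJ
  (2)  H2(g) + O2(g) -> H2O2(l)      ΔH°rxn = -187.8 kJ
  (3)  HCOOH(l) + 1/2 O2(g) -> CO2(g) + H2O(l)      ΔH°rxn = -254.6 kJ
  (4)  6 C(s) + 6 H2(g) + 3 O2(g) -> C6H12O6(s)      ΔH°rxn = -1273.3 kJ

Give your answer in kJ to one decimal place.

(1) reversed and × 2: (-2)·(-424.7) = +849.4 kJ
(2) reversed: +187.8 kJ
(3): not needed.
(4) × 2: (2)·(-1273.3) = -2546.6 kJ
Combining the equations, ΔH°rxn = (-2)·(-424.7) + (-1)·(-187.8) + (2)·(-1273.3) = -1509.4 kJ

ΔH°rxn = -1509.4 kJ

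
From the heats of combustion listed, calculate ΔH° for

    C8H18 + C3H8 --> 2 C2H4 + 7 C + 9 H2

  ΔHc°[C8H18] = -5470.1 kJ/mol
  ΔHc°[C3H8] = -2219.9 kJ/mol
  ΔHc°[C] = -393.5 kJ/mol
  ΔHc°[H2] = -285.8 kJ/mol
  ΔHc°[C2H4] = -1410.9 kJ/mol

ΔH° = 458.5 kJ/mol

With combustion enthalpies, reactants minus products:
= [1·(-5470.1) + 1·(-2219.9)] − [2·(-1410.9) + 7·(-393.5) + 9·(-285.8)]
= 458.5 kJ/mol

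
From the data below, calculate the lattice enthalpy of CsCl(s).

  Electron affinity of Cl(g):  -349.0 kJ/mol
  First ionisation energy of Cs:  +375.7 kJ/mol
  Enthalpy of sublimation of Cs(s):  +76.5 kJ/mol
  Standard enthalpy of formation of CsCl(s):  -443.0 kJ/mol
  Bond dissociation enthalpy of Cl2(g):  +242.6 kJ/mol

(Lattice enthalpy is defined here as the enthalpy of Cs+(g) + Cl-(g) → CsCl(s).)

U = -667.5 kJ/mol

ΔHf° = 1·ΔHsub + 1·(ΣIE) + 1/2·D(Cl2) + 1·EA + U
-443.0 = 1·(+76.5) + 1·(+375.7) + 1/2·(+242.6) + 1·(-349.0) + U
U = -443.0 − (+224.5) = -667.5 kJ/mol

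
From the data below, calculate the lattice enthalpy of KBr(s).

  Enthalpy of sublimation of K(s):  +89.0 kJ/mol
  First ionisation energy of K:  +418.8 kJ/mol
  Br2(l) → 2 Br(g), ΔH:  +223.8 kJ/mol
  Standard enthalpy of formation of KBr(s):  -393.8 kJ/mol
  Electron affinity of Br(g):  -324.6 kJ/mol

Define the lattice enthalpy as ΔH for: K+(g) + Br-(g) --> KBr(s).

U = -688.9 kJ/mol

ΔHf° = 1·ΔHsub + 1·(ΣIE) + 1/2·D(Br2) + 1·EA + U
-393.8 = 1·(+89.0) + 1·(+418.8) + 1/2·(+223.8) + 1·(-324.6) + U
U = -393.8 − (+295.1) = -688.9 kJ/mol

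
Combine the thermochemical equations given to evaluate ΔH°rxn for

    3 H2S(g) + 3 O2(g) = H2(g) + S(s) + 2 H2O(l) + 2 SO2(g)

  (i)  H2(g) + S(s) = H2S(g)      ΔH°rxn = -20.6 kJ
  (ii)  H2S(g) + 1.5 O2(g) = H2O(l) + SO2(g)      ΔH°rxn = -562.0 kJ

ΔH°rxn = -1103.4 kJ

(i) reversed (H2(g) must end up as a product): +20.6 kJ
(ii) × 2 (×2 to match 2 H2O(l) in the target): (2)·(-562.0) = -1124.0 kJ
Combining the equations, ΔH°rxn = (+20.6) + (-1124.0) = -1103.4 kJ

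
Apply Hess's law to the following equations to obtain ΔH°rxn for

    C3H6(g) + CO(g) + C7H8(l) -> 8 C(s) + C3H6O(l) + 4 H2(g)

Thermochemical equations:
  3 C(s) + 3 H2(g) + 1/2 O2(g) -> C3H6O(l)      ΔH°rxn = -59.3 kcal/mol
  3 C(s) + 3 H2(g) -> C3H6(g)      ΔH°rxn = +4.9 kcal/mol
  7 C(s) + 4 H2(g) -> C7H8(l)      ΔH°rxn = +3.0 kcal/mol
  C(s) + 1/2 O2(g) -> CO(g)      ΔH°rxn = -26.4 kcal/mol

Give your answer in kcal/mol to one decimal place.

equation 1 as written (C3H6O(l) already on the product side): -59.3 kcal/mol
equation 2 reversed (reverse to put C3H6(g) on the reactant side): -4.9 kcal/mol
equation 3 reversed (C7H8(l) must end up as a reactant): -3.0 kcal/mol
equation 4 reversed (reverse to put CO(g) on the reactant side): +26.4 kcal/mol
ΔH°rxn = (1)·(-59.3) + (-1)·(+4.9) + (-1)·(+3.0) + (-1)·(-26.4) = -40.8 kcal/mol

ΔH°rxn = -40.8 kcal/mol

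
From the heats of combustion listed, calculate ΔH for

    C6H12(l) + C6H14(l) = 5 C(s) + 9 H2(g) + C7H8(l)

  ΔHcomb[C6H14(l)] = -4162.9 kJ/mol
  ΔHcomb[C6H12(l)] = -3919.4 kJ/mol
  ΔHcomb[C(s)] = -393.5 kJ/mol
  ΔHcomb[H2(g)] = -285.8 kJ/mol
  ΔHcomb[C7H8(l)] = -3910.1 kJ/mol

ΔH = 367.5 kJ/mol

With combustion enthalpies, reactants minus products:
= [1·(-3919.4) + 1·(-4162.9)] − [5·(-393.5) + 9·(-285.8) + 1·(-3910.1)]
= 367.5 kJ/mol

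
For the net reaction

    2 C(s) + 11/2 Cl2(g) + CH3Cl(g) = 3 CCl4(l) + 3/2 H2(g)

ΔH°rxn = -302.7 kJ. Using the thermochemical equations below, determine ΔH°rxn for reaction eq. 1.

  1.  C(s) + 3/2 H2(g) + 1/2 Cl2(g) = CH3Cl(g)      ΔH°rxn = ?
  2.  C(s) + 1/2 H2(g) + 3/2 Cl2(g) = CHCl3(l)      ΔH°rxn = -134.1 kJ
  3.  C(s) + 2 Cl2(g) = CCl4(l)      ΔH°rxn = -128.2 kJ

eq. 1 reversed: contributes −x
eq. 2: not needed.
eq. 3 × 3: (3)·(-128.2) = -384.6 kJ
-302.7 = (-384.6) − x
x = (-302.7 − (-384.6)) / (-1) = -81.9 kJ

ΔH°rxn = -81.9 kJ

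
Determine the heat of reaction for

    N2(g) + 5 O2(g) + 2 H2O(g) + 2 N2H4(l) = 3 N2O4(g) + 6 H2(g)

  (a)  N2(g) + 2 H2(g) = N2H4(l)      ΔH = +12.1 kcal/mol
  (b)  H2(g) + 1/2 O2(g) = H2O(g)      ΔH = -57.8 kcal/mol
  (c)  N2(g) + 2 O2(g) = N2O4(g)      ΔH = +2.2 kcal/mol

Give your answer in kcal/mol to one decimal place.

ΔH = 98.0 kcal/mol

(a) reversed and × 2 (reverse to put N2H4(l) on the reactant side; ×2 to match 2 N2H4(l) in the target): (-2)·(+12.1) = -24.2 kcal/mol
(b) reversed and × 2 (reverse to put H2O(g) on the reactant side; ×2 to match 2 H2O(g) in the target): (-2)·(-57.8) = +115.6 kcal/mol
(c) × 3 (×3 to match 3 N2O4(g) in the target): (3)·(+2.2) = +6.6 kcal/mol
Summing the manipulated equations, ΔH = (-2)·(+12.1) + (-2)·(-57.8) + (3)·(+2.2) = 98.0 kcal/mol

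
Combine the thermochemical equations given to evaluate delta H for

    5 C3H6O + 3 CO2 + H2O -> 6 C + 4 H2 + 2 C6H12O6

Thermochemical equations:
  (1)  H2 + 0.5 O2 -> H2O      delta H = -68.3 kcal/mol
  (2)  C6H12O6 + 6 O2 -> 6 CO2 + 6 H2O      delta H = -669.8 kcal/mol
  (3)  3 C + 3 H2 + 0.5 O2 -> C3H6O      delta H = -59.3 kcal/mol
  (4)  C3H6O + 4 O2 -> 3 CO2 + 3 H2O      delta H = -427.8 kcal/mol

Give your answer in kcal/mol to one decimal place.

(1) × 2: (2)·(-68.3) = -136.6 kcal/mol
(2) reversed and × 2: (-2)·(-669.8) = +1339.6 kcal/mol
(3) reversed and × 2: (-2)·(-59.3) = +118.6 kcal/mol
(4) × 3: (3)·(-427.8) = -1283.4 kcal/mol
Summing the manipulated equations, delta H = (2)·(-68.3) + (-2)·(-669.8) + (-2)·(-59.3) + (3)·(-427.8) = 38.2 kcal/mol

delta H = 38.2 kcal/mol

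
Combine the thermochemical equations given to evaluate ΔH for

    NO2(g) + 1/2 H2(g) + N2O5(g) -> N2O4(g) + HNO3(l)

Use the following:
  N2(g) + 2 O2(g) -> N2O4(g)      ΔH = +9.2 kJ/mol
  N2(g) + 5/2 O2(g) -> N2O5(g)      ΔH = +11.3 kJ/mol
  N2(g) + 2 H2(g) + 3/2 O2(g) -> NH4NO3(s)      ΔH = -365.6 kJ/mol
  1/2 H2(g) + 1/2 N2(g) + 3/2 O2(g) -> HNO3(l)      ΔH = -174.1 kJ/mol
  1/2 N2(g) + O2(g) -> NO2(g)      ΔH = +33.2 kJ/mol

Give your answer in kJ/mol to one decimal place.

ΔH = -209.4 kJ/mol

equation 1 as written: +9.2 kJ/mol
equation 2 reversed: -11.3 kJ/mol
equation 3: not needed.
equation 4 as written: -174.1 kJ/mol
equation 5 reversed: -33.2 kJ/mol
Since enthalpy is a state function, ΔH = (+9.2) + (-11.3) + (-174.1) + (-33.2) = -209.4 kJ/mol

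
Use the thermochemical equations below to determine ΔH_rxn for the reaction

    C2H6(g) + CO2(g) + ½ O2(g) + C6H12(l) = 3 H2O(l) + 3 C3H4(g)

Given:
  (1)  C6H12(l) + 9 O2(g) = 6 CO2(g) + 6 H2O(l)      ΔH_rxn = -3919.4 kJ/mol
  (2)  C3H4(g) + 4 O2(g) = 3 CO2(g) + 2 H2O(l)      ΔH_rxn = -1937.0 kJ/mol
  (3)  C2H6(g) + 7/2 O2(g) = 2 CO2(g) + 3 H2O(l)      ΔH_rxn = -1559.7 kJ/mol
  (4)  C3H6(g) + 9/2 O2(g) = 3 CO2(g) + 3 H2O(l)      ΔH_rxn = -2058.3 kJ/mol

(1) as written (C6H12(l) already on the reactant side): -3919.4 kJ/mol
(2) reversed and × 3 (C3H4(g) must end up as a product; ×3 to match 3 C3H4(g) in the target): (-3)·(-1937.0) = +5811.0 kJ/mol
(3) as written (C2H6(g) already on the reactant side): -1559.7 kJ/mol
(4): not needed (C3H6(g) appears nowhere else).
By Hess's law, ΔH_rxn = (-3919.4) + (+5811.0) + (-1559.7) = 331.9 kJ/mol

ΔH_rxn = 331.9 kJ/mol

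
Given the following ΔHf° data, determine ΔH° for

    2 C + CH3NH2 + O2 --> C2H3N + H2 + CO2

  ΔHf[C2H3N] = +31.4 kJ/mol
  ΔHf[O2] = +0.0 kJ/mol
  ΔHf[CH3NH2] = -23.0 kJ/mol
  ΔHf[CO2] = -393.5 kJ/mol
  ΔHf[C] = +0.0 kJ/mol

Products: 1·(+31.4) + 1·(+0.0) + 1·(-393.5) = -362.1
Reactants: 2·(+0.0) + 1·(-23.0) + 1·(+0.0) = -23.0
ΔH° = (-362.1) − (-23.0) = -339.1 kJ/mol

ΔH° = -339.1 kJ/mol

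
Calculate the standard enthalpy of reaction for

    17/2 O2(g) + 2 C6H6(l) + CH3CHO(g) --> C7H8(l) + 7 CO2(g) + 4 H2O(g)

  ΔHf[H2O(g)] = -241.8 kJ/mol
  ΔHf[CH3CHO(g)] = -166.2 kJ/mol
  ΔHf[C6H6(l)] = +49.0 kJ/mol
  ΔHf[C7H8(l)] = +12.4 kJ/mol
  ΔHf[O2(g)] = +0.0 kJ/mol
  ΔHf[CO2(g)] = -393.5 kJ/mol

ΔH°rxn = Σ nΔHf°(products) − Σ nΔHf°(reactants).
Products: 1·(+12.4) + 7·(-393.5) + 4·(-241.8) = -3709.3
Reactants: 17/2·(+0.0) + 2·(+49.0) + 1·(-166.2) = -68.2
ΔHrxn = (-3709.3) − (-68.2) = -3641.1 kJ/mol

ΔHrxn = -3641.1 kJ/mol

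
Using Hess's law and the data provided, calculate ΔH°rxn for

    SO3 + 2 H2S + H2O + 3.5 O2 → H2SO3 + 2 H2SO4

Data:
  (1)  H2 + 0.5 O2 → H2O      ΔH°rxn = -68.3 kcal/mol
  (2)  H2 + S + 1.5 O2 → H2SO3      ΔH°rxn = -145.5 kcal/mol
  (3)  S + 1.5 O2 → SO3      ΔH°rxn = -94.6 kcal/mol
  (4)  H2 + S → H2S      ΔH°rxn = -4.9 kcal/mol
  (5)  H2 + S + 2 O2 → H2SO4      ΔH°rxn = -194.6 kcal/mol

(1) reversed (H2O must end up as a reactant): +68.3 kcal/mol
(2) as written (H2SO3 already on the product side): -145.5 kcal/mol
(3) reversed (SO3 must end up as a reactant): +94.6 kcal/mol
(4) reversed and × 2 (reverse to put H2S on the reactant side; scale by 2 for the 2 H2S): (-2)·(-4.9) = +9.8 kcal/mol
(5) × 2 (×2 to match 2 H2SO4 in the target): (2)·(-194.6) = -389.2 kcal/mol
By Hess's law, ΔH°rxn = (-1)·(-68.3) + (1)·(-145.5) + (-1)·(-94.6) + (-2)·(-4.9) + (2)·(-194.6) = -362.0 kcal/mol

ΔH°rxn = -362.0 kcal/mol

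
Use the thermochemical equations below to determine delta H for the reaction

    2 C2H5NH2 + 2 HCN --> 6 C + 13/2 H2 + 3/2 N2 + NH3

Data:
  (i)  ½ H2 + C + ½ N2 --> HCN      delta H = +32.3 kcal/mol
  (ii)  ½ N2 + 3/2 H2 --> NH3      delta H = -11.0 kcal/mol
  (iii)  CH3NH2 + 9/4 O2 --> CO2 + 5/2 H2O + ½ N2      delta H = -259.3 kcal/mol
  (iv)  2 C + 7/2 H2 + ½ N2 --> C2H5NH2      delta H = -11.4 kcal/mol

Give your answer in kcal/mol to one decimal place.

(i) reversed and × 2: (-2)·(+32.3) = -64.6 kcal/mol
(ii) as written: -11.0 kcal/mol
(iii): not needed.
(iv) reversed and × 2: (-2)·(-11.4) = +22.8 kcal/mol
By Hess's law, delta H = (-64.6) + (-11.0) + (+22.8) = -52.8 kcal/mol

delta H = -52.8 kcal/mol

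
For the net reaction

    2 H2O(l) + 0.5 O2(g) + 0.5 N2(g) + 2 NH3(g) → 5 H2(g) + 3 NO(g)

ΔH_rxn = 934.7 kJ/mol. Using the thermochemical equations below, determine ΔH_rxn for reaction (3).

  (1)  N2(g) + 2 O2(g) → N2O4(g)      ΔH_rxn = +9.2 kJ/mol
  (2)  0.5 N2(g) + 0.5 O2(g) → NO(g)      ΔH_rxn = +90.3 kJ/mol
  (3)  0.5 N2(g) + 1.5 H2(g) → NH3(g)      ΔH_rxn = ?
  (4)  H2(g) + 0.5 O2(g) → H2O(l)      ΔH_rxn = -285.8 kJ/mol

ΔH_rxn = -46.1 kJ/mol

(1): not needed (N2O4(g) appears nowhere else).
(2) × 3 (×3 to match 3 NO(g) in the target): (3)·(+90.3) = +270.9 kJ/mol
(3) reversed and × 2 (NH3(g) must end up as a reactant; ×2 to match 2 NH3(g) in the target): contributes −2·x
(4) reversed and × 2 (reverse to put H2O(l) on the reactant side; ×2 to match 2 H2O(l) in the target): (-2)·(-285.8) = +571.6 kJ/mol
+934.7 = (+270.9) + (+571.6) − 2·x
x = (+934.7 − (+842.5)) / (-2) = -46.1 kJ/mol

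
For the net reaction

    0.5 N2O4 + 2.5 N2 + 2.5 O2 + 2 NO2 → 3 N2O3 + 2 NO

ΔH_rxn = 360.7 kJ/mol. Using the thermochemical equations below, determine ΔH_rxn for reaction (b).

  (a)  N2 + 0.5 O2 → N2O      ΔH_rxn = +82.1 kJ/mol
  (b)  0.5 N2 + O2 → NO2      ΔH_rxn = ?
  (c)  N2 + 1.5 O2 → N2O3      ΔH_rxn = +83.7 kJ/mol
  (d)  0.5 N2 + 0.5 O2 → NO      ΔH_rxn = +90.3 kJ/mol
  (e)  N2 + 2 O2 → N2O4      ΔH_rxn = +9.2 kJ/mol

ΔH_rxn = 33.2 kJ/mol

(a): not needed.
(b) reversed and × 2: contributes −2·x
(c) × 3: (3)·(+83.7) = +251.1 kJ/mol
(d) × 2: (2)·(+90.3) = +180.6 kJ/mol
(e) reversed and × 1/2: (-1/2)·(+9.2) = -4.6 kJ/mol
+360.7 = (+251.1) + (+180.6) + (-4.6) − 2·x
x = (+360.7 − (+427.1)) / (-2) = 33.2 kJ/mol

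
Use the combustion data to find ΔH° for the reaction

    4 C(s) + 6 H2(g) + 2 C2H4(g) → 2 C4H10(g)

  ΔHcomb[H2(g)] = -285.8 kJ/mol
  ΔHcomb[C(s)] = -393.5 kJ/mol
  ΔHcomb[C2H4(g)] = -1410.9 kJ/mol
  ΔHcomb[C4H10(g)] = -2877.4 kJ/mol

With combustion enthalpies, reactants minus products:
= [4·(-393.5) + 6·(-285.8) + 2·(-1410.9)] − [2·(-2877.4)]
= -355.8 kJ/mol

ΔH° = -355.8 kJ/mol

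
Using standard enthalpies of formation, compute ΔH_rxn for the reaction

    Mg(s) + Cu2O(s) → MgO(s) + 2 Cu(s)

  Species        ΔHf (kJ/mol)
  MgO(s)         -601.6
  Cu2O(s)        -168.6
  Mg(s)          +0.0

Products: 1·(-601.6) + 2·(+0.0) = -601.6
Reactants: 1·(+0.0) + 1·(-168.6) = -168.6
ΔH_rxn = (-601.6) − (-168.6) = -433.0 kJ/mol

ΔH_rxn = -433.0 kJ/mol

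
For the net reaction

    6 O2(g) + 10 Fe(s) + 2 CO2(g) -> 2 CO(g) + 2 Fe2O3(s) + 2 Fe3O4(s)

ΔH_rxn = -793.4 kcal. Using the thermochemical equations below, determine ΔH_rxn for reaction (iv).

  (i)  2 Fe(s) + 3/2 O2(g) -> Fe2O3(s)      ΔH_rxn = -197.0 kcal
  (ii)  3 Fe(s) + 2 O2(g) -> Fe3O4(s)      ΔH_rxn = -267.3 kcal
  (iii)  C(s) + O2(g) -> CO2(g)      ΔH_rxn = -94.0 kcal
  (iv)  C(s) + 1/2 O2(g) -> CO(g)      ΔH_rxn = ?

(i) × 2: (2)·(-197.0) = -394.0 kcal
(ii) × 2: (2)·(-267.3) = -534.6 kcal
(iii) reversed and × 2: (-2)·(-94.0) = +188.0 kcal
(iv) × 2: contributes 2·x
-793.4 = (-394.0) + (-534.6) + (+188.0) + 2·x
x = (-793.4 − (-740.6)) / (2) = -26.4 kcal

ΔH_rxn = -26.4 kcal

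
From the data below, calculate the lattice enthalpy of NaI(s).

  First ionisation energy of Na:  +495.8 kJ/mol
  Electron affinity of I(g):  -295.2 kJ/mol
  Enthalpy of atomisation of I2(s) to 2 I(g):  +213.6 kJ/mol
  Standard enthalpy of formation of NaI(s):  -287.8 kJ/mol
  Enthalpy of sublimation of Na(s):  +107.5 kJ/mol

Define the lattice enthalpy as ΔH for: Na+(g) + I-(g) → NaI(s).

ΔHf° = 1·ΔHsub + 1·(ΣIE) + 1/2·D(I2) + 1·EA + U
-287.8 = 1·(+107.5) + 1·(+495.8) + 1/2·(+213.6) + 1·(-295.2) + U
U = -287.8 − (+414.9) = -702.7 kJ/mol

U = -702.7 kJ/mol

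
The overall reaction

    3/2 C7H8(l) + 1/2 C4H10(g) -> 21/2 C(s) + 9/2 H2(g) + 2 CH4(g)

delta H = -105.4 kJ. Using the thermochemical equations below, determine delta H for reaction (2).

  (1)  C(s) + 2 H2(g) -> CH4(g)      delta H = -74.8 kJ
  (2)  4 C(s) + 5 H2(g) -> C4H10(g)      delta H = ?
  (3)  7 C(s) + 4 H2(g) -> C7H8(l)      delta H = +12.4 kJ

delta H = -125.6 kJ

(1) × 2: (2)·(-74.8) = -149.6 kJ
(2) reversed and × 1/2: contributes −1/2·x
(3) reversed and × 3/2: (-3/2)·(+12.4) = -18.6 kJ
-105.4 = (-149.6) + (-18.6) − 1/2·x
x = (-105.4 − (-168.2)) / (-1/2) = -125.6 kJ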